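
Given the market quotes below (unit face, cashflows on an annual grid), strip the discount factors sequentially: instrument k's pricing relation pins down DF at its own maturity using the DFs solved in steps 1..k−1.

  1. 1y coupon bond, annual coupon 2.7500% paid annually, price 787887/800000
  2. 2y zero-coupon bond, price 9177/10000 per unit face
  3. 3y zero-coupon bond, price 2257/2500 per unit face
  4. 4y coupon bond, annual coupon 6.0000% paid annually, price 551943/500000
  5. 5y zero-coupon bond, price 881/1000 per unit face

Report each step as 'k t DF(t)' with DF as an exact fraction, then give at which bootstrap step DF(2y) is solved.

step 1 [1y] bond c/1=11/400: DF=(787887/800000 − 11/400·(0))/(1+11/400) = 1917/2000 ≈ 0.958500
step 2 [2y] zero: DF = P = 9177/10000 ≈ 0.917700
step 3 [3y] zero: DF = P = 2257/2500 ≈ 0.902800
step 4 [4y] bond c/1=3/50: DF=(551943/500000 − 3/50·(0.958500+0.917700+0.902800))/(1+3/50) = 8841/10000 ≈ 0.884100
step 5 [5y] zero: DF = P = 881/1000 ≈ 0.881000

1 1 1917/2000
2 2 9177/10000
3 3 2257/2500
4 4 8841/10000
5 5 881/1000
DF(2y) is solved at step 2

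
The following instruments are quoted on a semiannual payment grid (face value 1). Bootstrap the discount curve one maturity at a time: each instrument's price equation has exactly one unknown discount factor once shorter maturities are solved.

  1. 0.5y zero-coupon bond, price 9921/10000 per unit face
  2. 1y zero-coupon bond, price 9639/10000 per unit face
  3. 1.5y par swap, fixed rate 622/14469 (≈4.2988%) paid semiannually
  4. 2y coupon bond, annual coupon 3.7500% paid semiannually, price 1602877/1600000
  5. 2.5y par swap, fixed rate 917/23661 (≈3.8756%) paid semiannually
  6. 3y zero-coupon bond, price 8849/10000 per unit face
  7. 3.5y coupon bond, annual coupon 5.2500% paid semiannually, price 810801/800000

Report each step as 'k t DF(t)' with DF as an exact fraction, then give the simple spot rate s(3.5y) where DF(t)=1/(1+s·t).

step 1 [0.5y] zero: DF = P = 9921/10000 ≈ 0.992100
step 2 [1y] zero: DF = P = 9639/10000 ≈ 0.963900
step 3 [1.5y] swap r/2=311/14469: DF=(1 − 311/14469·(0.992100+0.963900))/(1+311/14469) = 4689/5000 ≈ 0.937800
step 4 [2y] bond c/2=3/160: DF=(1602877/1600000 − 3/160·(0.992100+0.963900+0.937800))/(1+3/160) = 9301/10000 ≈ 0.930100
step 5 [2.5y] swap r/2=917/47322: DF=(1 − 917/47322·(0.992100+0.963900+0.937800+0.930100))/(1+917/47322) = 9083/10000 ≈ 0.908300
step 6 [3y] zero: DF = P = 8849/10000 ≈ 0.884900
step 7 [3.5y] bond c/2=21/800: DF=(810801/800000 − 21/800·(0.992100+0.963900+0.937800+0.930100+0.908300+0.884900))/(1+21/800) = 8439/10000 ≈ 0.843900

1 1/2 9921/10000
2 1 9639/10000
3 3/2 4689/5000
4 2 9301/10000
5 5/2 9083/10000
6 3 8849/10000
7 7/2 8439/10000
s(3.5y) = (1/(8439/10000) − 1)/(7/2) = 446/8439 ≈ 5.2850%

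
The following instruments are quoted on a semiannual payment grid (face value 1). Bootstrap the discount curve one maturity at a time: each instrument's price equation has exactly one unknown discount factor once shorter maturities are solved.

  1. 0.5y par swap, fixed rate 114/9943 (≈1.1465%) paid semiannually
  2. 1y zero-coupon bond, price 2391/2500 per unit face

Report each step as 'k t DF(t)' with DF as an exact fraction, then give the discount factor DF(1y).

1 1/2 9943/10000
2 1 2391/2500
DF(1y) = 2391/2500 ≈ 0.956400

step 1 [0.5y] swap r/2=57/9943: DF=(1 − 57/9943·(0))/(1+57/9943) = 9943/10000 ≈ 0.994300
step 2 [1y] zero: DF = P = 2391/2500 ≈ 0.956400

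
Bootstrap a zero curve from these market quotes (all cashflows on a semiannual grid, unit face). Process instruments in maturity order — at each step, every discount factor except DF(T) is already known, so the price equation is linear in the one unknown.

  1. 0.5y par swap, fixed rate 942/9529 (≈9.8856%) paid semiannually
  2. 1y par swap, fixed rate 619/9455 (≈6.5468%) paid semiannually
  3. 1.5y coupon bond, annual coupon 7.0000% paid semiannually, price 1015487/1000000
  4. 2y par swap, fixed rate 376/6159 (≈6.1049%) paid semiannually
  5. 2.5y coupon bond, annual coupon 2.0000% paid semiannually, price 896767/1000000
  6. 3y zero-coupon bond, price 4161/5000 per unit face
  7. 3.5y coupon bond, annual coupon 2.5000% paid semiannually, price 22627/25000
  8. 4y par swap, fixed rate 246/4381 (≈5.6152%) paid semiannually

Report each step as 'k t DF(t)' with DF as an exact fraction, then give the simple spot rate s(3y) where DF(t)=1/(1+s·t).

step 1 [0.5y] swap r/2=471/9529: DF=(1 − 471/9529·(0))/(1+471/9529) = 9529/10000 ≈ 0.952900
step 2 [1y] swap r/2=619/18910: DF=(1 − 619/18910·(0.952900))/(1+619/18910) = 9381/10000 ≈ 0.938100
step 3 [1.5y] bond c/2=7/200: DF=(1015487/1000000 − 7/200·(0.952900+0.938100))/(1+7/200) = 2293/2500 ≈ 0.917200
step 4 [2y] swap r/2=188/6159: DF=(1 − 188/6159·(0.952900+0.938100+0.917200))/(1+188/6159) = 1109/1250 ≈ 0.887200
step 5 [2.5y] bond c/2=1/100: DF=(896767/1000000 − 1/100·(0.952900+0.938100+0.917200+0.887200))/(1+1/100) = 8513/10000 ≈ 0.851300
step 6 [3y] zero: DF = P = 4161/5000 ≈ 0.832200
step 7 [3.5y] bond c/2=1/80: DF=(22627/25000 − 1/80·(0.952900+0.938100+0.917200+0.887200+0.851300+0.832200))/(1+1/80) = 331/400 ≈ 0.827500
step 8 [4y] swap r/2=123/4381: DF=(1 − 123/4381·(0.952900+0.938100+0.917200+0.887200+0.851300+0.832200+0.827500))/(1+123/4381) = 502/625 ≈ 0.803200

1 1/2 9529/10000
2 1 9381/10000
3 3/2 2293/2500
4 2 1109/1250
5 5/2 8513/10000
6 3 4161/5000
7 7/2 331/400
8 4 502/625
s(3y) = (1/(4161/5000) − 1)/(3) = 839/12483 ≈ 6.7211%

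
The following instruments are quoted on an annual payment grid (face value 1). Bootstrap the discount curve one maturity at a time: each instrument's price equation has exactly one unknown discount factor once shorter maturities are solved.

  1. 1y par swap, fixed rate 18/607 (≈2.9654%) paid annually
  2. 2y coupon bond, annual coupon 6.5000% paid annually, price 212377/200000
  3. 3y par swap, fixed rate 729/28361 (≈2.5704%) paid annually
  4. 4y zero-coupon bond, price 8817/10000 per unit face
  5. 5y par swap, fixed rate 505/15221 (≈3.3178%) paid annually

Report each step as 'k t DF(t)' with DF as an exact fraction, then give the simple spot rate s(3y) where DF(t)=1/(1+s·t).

step 1 [1y] swap r/1=18/607: DF=(1 − 18/607·(0))/(1+18/607) = 607/625 ≈ 0.971200
step 2 [2y] bond c/1=13/200: DF=(212377/200000 − 13/200·(0.971200))/(1+13/200) = 4689/5000 ≈ 0.937800
step 3 [3y] swap r/1=729/28361: DF=(1 − 729/28361·(0.971200+0.937800))/(1+729/28361) = 9271/10000 ≈ 0.927100
step 4 [4y] zero: DF = P = 8817/10000 ≈ 0.881700
step 5 [5y] swap r/1=505/15221: DF=(1 − 505/15221·(0.971200+0.937800+0.927100+0.881700))/(1+505/15221) = 1697/2000 ≈ 0.848500

1 1 607/625
2 2 4689/5000
3 3 9271/10000
4 4 8817/10000
5 5 1697/2000
s(3y) = (1/(9271/10000) − 1)/(3) = 243/9271 ≈ 2.6211%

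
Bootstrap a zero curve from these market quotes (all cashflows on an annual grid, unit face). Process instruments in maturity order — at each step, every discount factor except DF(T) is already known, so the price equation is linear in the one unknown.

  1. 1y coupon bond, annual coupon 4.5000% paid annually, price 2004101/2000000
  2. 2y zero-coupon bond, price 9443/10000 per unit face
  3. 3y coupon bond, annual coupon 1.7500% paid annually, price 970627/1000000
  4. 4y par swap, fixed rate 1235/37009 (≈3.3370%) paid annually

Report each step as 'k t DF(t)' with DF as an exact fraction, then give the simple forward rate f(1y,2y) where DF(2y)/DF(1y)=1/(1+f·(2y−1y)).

step 1 [1y] bond c/1=9/200: DF=(2004101/2000000 − 9/200·(0))/(1+9/200) = 9589/10000 ≈ 0.958900
step 2 [2y] zero: DF = P = 9443/10000 ≈ 0.944300
step 3 [3y] bond c/1=7/400: DF=(970627/1000000 − 7/400·(0.958900+0.944300))/(1+7/400) = 2303/2500 ≈ 0.921200
step 4 [4y] swap r/1=1235/37009: DF=(1 − 1235/37009·(0.958900+0.944300+0.921200))/(1+1235/37009) = 1753/2000 ≈ 0.876500

1 1 9589/10000
2 2 9443/10000
3 3 2303/2500
4 4 1753/2000
f(1y,2y) = ((9589/10000)/(9443/10000) − 1)/(1) = 146/9443 ≈ 1.5461%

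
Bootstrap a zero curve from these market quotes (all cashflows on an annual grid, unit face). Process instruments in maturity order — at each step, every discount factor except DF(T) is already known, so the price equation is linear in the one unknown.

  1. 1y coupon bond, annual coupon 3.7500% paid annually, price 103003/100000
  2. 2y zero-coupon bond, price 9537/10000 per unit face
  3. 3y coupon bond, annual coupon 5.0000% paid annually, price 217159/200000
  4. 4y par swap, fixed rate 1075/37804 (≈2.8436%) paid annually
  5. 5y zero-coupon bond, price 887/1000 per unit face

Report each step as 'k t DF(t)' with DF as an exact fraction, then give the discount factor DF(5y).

1 1 1241/1250
2 2 9537/10000
3 3 4707/5000
4 4 357/400
5 5 887/1000
DF(5y) = 887/1000 ≈ 0.887000

step 1 [1y] bond c/1=3/80: DF=(103003/100000 − 3/80·(0))/(1+3/80) = 1241/1250 ≈ 0.992800
step 2 [2y] zero: DF = P = 9537/10000 ≈ 0.953700
step 3 [3y] bond c/1=1/20: DF=(217159/200000 − 1/20·(0.992800+0.953700))/(1+1/20) = 4707/5000 ≈ 0.941400
step 4 [4y] swap r/1=1075/37804: DF=(1 − 1075/37804·(0.992800+0.953700+0.941400))/(1+1075/37804) = 357/400 ≈ 0.892500
step 5 [5y] zero: DF = P = 887/1000 ≈ 0.887000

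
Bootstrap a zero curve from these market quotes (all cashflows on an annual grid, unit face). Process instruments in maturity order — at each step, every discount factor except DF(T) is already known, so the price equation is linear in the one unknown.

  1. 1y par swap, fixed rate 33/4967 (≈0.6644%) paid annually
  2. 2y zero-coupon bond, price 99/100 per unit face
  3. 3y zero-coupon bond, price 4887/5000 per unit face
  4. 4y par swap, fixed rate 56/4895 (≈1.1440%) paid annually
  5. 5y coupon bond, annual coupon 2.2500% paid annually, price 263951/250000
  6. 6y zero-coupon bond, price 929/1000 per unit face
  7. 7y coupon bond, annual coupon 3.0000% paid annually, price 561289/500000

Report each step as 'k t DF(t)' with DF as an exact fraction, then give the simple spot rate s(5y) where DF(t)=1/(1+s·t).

1 1 4967/5000
2 2 99/100
3 3 4887/5000
4 4 597/625
5 5 1183/1250
6 6 929/1000
7 7 2303/2500
s(5y) = (1/(1183/1250) − 1)/(5) = 67/5915 ≈ 1.1327%

step 1 [1y] swap r/1=33/4967: DF=(1 − 33/4967·(0))/(1+33/4967) = 4967/5000 ≈ 0.993400
step 2 [2y] zero: DF = P = 99/100 ≈ 0.990000
step 3 [3y] zero: DF = P = 4887/5000 ≈ 0.977400
step 4 [4y] swap r/1=56/4895: DF=(1 − 56/4895·(0.993400+0.990000+0.977400))/(1+56/4895) = 597/625 ≈ 0.955200
step 5 [5y] bond c/1=9/400: DF=(263951/250000 − 9/400·(0.993400+0.990000+0.977400+0.955200))/(1+9/400) = 1183/1250 ≈ 0.946400
step 6 [6y] zero: DF = P = 929/1000 ≈ 0.929000
step 7 [7y] bond c/1=3/100: DF=(561289/500000 − 3/100·(0.993400+0.990000+0.977400+0.955200+0.946400+0.929000))/(1+3/100) = 2303/2500 ≈ 0.921200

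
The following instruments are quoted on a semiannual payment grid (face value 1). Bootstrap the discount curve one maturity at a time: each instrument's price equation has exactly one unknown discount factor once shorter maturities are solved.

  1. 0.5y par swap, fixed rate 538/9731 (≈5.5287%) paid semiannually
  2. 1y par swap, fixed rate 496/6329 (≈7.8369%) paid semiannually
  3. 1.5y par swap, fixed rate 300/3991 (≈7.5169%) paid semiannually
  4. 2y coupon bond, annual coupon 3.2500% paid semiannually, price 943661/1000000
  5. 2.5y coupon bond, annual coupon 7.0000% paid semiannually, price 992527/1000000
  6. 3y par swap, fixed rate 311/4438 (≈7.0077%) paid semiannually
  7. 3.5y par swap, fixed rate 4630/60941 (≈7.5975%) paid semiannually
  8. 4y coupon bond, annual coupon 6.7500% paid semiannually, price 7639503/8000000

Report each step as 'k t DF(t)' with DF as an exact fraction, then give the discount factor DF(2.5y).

1 1/2 9731/10000
2 1 1157/1250
3 3/2 179/200
4 2 8839/10000
5 5/2 4173/5000
6 3 4067/5000
7 7/2 1537/2000
8 4 453/625
DF(2.5y) = 4173/5000 ≈ 0.834600

step 1 [0.5y] swap r/2=269/9731: DF=(1 − 269/9731·(0))/(1+269/9731) = 9731/10000 ≈ 0.973100
step 2 [1y] swap r/2=248/6329: DF=(1 − 248/6329·(0.973100))/(1+248/6329) = 1157/1250 ≈ 0.925600
step 3 [1.5y] swap r/2=150/3991: DF=(1 − 150/3991·(0.973100+0.925600))/(1+150/3991) = 179/200 ≈ 0.895000
step 4 [2y] bond c/2=13/800: DF=(943661/1000000 − 13/800·(0.973100+0.925600+0.895000))/(1+13/800) = 8839/10000 ≈ 0.883900
step 5 [2.5y] bond c/2=7/200: DF=(992527/1000000 − 7/200·(0.973100+0.925600+0.895000+0.883900))/(1+7/200) = 4173/5000 ≈ 0.834600
step 6 [3y] swap r/2=311/8876: DF=(1 − 311/8876·(0.973100+0.925600+0.895000+0.883900+0.834600))/(1+311/8876) = 4067/5000 ≈ 0.813400
step 7 [3.5y] swap r/2=2315/60941: DF=(1 − 2315/60941·(0.973100+0.925600+0.895000+0.883900+0.834600+0.813400))/(1+2315/60941) = 1537/2000 ≈ 0.768500
step 8 [4y] bond c/2=27/800: DF=(7639503/8000000 − 27/800·(0.973100+0.925600+0.895000+0.883900+0.834600+0.813400+0.768500))/(1+27/800) = 453/625 ≈ 0.724800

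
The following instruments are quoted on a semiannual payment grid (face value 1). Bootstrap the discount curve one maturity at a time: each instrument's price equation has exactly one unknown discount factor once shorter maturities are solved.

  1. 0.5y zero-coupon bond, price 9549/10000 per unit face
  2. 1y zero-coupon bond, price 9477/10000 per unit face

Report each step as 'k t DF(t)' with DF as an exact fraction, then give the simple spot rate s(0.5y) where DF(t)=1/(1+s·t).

step 1 [0.5y] zero: DF = P = 9549/10000 ≈ 0.954900
step 2 [1y] zero: DF = P = 9477/10000 ≈ 0.947700

1 1/2 9549/10000
2 1 9477/10000
s(0.5y) = (1/(9549/10000) − 1)/(1/2) = 902/9549 ≈ 9.4460%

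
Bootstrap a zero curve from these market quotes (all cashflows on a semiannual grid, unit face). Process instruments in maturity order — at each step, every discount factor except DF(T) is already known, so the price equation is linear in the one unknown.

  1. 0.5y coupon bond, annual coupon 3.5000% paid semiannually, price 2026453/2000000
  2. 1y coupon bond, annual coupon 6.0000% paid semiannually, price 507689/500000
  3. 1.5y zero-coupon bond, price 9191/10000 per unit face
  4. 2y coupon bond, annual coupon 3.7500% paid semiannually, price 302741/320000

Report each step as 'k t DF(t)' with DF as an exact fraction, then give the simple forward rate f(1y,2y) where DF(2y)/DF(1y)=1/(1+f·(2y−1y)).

1 1/2 4979/5000
2 1 598/625
3 3/2 9191/10000
4 2 4379/5000
f(1y,2y) = ((598/625)/(4379/5000) − 1)/(1) = 405/4379 ≈ 9.2487%

step 1 [0.5y] bond c/2=7/400: DF=(2026453/2000000 − 7/400·(0))/(1+7/400) = 4979/5000 ≈ 0.995800
step 2 [1y] bond c/2=3/100: DF=(507689/500000 − 3/100·(0.995800))/(1+3/100) = 598/625 ≈ 0.956800
step 3 [1.5y] zero: DF = P = 9191/10000 ≈ 0.919100
step 4 [2y] bond c/2=3/160: DF=(302741/320000 − 3/160·(0.995800+0.956800+0.919100))/(1+3/160) = 4379/5000 ≈ 0.875800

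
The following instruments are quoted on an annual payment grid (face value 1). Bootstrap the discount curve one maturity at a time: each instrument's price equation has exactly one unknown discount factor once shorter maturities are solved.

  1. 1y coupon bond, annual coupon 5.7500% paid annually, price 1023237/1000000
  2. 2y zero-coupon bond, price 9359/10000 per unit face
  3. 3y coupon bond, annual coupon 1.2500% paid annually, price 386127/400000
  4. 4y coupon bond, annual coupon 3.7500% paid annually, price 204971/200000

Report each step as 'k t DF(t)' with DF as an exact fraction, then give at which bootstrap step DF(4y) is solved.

1 1 2419/2500
2 2 9359/10000
3 3 9299/10000
4 4 4427/5000
DF(4y) is solved at step 4

step 1 [1y] bond c/1=23/400: DF=(1023237/1000000 − 23/400·(0))/(1+23/400) = 2419/2500 ≈ 0.967600
step 2 [2y] zero: DF = P = 9359/10000 ≈ 0.935900
step 3 [3y] bond c/1=1/80: DF=(386127/400000 − 1/80·(0.967600+0.935900))/(1+1/80) = 9299/10000 ≈ 0.929900
step 4 [4y] bond c/1=3/80: DF=(204971/200000 − 3/80·(0.967600+0.935900+0.929900))/(1+3/80) = 4427/5000 ≈ 0.885400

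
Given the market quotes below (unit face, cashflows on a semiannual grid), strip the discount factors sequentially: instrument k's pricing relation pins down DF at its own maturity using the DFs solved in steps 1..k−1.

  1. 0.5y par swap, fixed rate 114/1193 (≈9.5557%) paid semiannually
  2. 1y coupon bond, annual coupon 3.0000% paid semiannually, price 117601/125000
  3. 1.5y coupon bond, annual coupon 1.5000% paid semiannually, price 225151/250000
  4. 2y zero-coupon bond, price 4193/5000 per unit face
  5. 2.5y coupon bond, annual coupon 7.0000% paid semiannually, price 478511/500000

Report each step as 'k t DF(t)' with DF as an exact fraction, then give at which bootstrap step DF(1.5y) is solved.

1 1/2 1193/1250
2 1 1141/1250
3 3/2 22/25
4 2 4193/5000
5 5/2 4017/5000
DF(1.5y) is solved at step 3

step 1 [0.5y] swap r/2=57/1193: DF=(1 − 57/1193·(0))/(1+57/1193) = 1193/1250 ≈ 0.954400
step 2 [1y] bond c/2=3/200: DF=(117601/125000 − 3/200·(0.954400))/(1+3/200) = 1141/1250 ≈ 0.912800
step 3 [1.5y] bond c/2=3/400: DF=(225151/250000 − 3/400·(0.954400+0.912800))/(1+3/400) = 22/25 ≈ 0.880000
step 4 [2y] zero: DF = P = 4193/5000 ≈ 0.838600
step 5 [2.5y] bond c/2=7/200: DF=(478511/500000 − 7/200·(0.954400+0.912800+0.880000+0.838600))/(1+7/200) = 4017/5000 ≈ 0.803400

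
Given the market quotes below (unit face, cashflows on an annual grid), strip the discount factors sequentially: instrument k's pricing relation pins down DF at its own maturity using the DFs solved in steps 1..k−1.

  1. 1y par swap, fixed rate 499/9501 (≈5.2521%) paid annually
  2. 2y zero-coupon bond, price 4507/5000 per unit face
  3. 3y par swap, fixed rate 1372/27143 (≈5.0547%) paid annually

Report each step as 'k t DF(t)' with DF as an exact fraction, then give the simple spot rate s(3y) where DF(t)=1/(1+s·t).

step 1 [1y] swap r/1=499/9501: DF=(1 − 499/9501·(0))/(1+499/9501) = 9501/10000 ≈ 0.950100
step 2 [2y] zero: DF = P = 4507/5000 ≈ 0.901400
step 3 [3y] swap r/1=1372/27143: DF=(1 − 1372/27143·(0.950100+0.901400))/(1+1372/27143) = 2157/2500 ≈ 0.862800

1 1 9501/10000
2 2 4507/5000
3 3 2157/2500
s(3y) = (1/(2157/2500) − 1)/(3) = 343/6471 ≈ 5.3006%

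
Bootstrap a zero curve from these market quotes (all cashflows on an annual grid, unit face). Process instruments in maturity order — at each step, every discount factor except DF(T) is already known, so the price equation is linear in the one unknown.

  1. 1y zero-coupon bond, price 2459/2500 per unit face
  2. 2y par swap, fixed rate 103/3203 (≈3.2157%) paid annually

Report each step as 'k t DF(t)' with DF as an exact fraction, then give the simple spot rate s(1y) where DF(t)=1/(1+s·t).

1 1 2459/2500
2 2 4691/5000
s(1y) = (1/(2459/2500) − 1)/(1) = 41/2459 ≈ 1.6673%

step 1 [1y] zero: DF = P = 2459/2500 ≈ 0.983600
step 2 [2y] swap r/1=103/3203: DF=(1 − 103/3203·(0.983600))/(1+103/3203) = 4691/5000 ≈ 0.938200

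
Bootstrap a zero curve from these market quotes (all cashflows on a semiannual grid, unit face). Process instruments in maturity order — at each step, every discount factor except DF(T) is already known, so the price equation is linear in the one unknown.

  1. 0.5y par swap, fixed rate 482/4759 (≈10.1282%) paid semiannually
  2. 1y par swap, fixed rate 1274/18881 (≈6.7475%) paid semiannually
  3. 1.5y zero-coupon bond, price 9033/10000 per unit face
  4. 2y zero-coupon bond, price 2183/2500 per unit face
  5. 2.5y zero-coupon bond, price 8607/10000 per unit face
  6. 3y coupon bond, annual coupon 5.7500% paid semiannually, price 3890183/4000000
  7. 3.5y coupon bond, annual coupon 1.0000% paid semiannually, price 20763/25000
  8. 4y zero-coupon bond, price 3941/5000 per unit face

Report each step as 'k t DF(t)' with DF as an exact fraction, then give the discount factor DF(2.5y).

1 1/2 4759/5000
2 1 9363/10000
3 3/2 9033/10000
4 2 2183/2500
5 5/2 8607/10000
6 3 8189/10000
7 7/2 3999/5000
8 4 3941/5000
DF(2.5y) = 8607/10000 ≈ 0.860700

step 1 [0.5y] swap r/2=241/4759: DF=(1 − 241/4759·(0))/(1+241/4759) = 4759/5000 ≈ 0.951800
step 2 [1y] swap r/2=637/18881: DF=(1 − 637/18881·(0.951800))/(1+637/18881) = 9363/10000 ≈ 0.936300
step 3 [1.5y] zero: DF = P = 9033/10000 ≈ 0.903300
step 4 [2y] zero: DF = P = 2183/2500 ≈ 0.873200
step 5 [2.5y] zero: DF = P = 8607/10000 ≈ 0.860700
step 6 [3y] bond c/2=23/800: DF=(3890183/4000000 − 23/800·(0.951800+0.936300+0.903300+0.873200+0.860700))/(1+23/800) = 8189/10000 ≈ 0.818900
step 7 [3.5y] bond c/2=1/200: DF=(20763/25000 − 1/200·(0.951800+0.936300+0.903300+0.873200+0.860700+0.818900))/(1+1/200) = 3999/5000 ≈ 0.799800
step 8 [4y] zero: DF = P = 3941/5000 ≈ 0.788200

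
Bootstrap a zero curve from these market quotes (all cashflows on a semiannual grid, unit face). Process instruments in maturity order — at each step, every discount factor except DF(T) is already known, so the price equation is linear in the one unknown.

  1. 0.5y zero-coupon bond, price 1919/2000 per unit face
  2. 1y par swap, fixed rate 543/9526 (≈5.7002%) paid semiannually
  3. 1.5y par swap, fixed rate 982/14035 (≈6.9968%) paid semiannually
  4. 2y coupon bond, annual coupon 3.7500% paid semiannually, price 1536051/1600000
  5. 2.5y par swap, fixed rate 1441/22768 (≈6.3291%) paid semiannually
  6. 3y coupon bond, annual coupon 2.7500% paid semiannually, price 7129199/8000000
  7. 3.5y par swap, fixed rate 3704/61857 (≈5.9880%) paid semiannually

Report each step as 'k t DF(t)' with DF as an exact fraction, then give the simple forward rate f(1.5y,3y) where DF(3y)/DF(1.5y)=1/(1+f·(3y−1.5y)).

step 1 [0.5y] zero: DF = P = 1919/2000 ≈ 0.959500
step 2 [1y] swap r/2=543/19052: DF=(1 − 543/19052·(0.959500))/(1+543/19052) = 9457/10000 ≈ 0.945700
step 3 [1.5y] swap r/2=491/14035: DF=(1 − 491/14035·(0.959500+0.945700))/(1+491/14035) = 4509/5000 ≈ 0.901800
step 4 [2y] bond c/2=3/160: DF=(1536051/1600000 − 3/160·(0.959500+0.945700+0.901800))/(1+3/160) = 8907/10000 ≈ 0.890700
step 5 [2.5y] swap r/2=1441/45536: DF=(1 − 1441/45536·(0.959500+0.945700+0.901800+0.890700))/(1+1441/45536) = 8559/10000 ≈ 0.855900
step 6 [3y] bond c/2=11/800: DF=(7129199/8000000 − 11/800·(0.959500+0.945700+0.901800+0.890700+0.855900))/(1+11/800) = 8173/10000 ≈ 0.817300
step 7 [3.5y] swap r/2=1852/61857: DF=(1 − 1852/61857·(0.959500+0.945700+0.901800+0.890700+0.855900+0.817300))/(1+1852/61857) = 2037/2500 ≈ 0.814800

1 1/2 1919/2000
2 1 9457/10000
3 3/2 4509/5000
4 2 8907/10000
5 5/2 8559/10000
6 3 8173/10000
7 7/2 2037/2500
f(1.5y,3y) = ((4509/5000)/(8173/10000) − 1)/(3/2) = 1690/24519 ≈ 6.8926%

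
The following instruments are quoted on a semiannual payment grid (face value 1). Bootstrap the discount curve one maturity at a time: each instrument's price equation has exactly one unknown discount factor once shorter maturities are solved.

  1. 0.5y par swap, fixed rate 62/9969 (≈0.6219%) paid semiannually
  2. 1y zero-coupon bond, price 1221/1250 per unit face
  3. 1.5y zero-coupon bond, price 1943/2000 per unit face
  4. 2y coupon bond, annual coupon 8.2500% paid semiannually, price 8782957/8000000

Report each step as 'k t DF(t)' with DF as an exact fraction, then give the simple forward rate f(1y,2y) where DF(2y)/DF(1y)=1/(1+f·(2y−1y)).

step 1 [0.5y] swap r/2=31/9969: DF=(1 − 31/9969·(0))/(1+31/9969) = 9969/10000 ≈ 0.996900
step 2 [1y] zero: DF = P = 1221/1250 ≈ 0.976800
step 3 [1.5y] zero: DF = P = 1943/2000 ≈ 0.971500
step 4 [2y] bond c/2=33/800: DF=(8782957/8000000 − 33/800·(0.996900+0.976800+0.971500))/(1+33/800) = 9377/10000 ≈ 0.937700

1 1/2 9969/10000
2 1 1221/1250
3 3/2 1943/2000
4 2 9377/10000
f(1y,2y) = ((1221/1250)/(9377/10000) − 1)/(1) = 391/9377 ≈ 4.1698%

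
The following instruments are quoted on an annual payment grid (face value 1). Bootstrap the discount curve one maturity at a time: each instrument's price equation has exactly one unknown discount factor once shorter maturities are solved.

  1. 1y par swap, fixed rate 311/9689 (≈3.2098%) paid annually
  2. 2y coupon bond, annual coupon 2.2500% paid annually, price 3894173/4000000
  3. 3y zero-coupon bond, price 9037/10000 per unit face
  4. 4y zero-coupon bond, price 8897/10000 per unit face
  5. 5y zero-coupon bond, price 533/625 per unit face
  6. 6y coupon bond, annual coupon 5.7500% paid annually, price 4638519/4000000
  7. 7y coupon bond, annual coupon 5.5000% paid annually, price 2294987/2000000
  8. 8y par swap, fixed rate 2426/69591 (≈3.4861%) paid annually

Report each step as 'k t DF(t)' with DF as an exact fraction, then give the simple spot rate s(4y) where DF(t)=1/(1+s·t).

1 1 9689/10000
2 2 2327/2500
3 3 9037/10000
4 4 8897/10000
5 5 533/625
6 6 4247/5000
7 7 504/625
8 8 3787/5000
s(4y) = (1/(8897/10000) − 1)/(4) = 1103/35588 ≈ 3.0994%

step 1 [1y] swap r/1=311/9689: DF=(1 − 311/9689·(0))/(1+311/9689) = 9689/10000 ≈ 0.968900
step 2 [2y] bond c/1=9/400: DF=(3894173/4000000 − 9/400·(0.968900))/(1+9/400) = 2327/2500 ≈ 0.930800
step 3 [3y] zero: DF = P = 9037/10000 ≈ 0.903700
step 4 [4y] zero: DF = P = 8897/10000 ≈ 0.889700
step 5 [5y] zero: DF = P = 533/625 ≈ 0.852800
step 6 [6y] bond c/1=23/400: DF=(4638519/4000000 − 23/400·(0.968900+0.930800+0.903700+0.889700+0.852800))/(1+23/400) = 4247/5000 ≈ 0.849400
step 7 [7y] bond c/1=11/200: DF=(2294987/2000000 − 11/200·(0.968900+0.930800+0.903700+0.889700+0.852800+0.849400))/(1+11/200) = 504/625 ≈ 0.806400
step 8 [8y] swap r/1=2426/69591: DF=(1 − 2426/69591·(0.968900+0.930800+0.903700+0.889700+0.852800+0.849400+0.806400))/(1+2426/69591) = 3787/5000 ≈ 0.757400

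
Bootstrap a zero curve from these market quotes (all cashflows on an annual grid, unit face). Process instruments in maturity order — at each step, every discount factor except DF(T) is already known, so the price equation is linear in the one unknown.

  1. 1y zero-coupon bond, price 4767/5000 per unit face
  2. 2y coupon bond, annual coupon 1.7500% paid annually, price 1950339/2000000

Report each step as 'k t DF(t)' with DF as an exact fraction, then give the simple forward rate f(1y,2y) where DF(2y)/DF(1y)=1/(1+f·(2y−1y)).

1 1 4767/5000
2 2 471/500
f(1y,2y) = ((4767/5000)/(471/500) − 1)/(1) = 19/1570 ≈ 1.2102%

step 1 [1y] zero: DF = P = 4767/5000 ≈ 0.953400
step 2 [2y] bond c/1=7/400: DF=(1950339/2000000 − 7/400·(0.953400))/(1+7/400) = 471/500 ≈ 0.942000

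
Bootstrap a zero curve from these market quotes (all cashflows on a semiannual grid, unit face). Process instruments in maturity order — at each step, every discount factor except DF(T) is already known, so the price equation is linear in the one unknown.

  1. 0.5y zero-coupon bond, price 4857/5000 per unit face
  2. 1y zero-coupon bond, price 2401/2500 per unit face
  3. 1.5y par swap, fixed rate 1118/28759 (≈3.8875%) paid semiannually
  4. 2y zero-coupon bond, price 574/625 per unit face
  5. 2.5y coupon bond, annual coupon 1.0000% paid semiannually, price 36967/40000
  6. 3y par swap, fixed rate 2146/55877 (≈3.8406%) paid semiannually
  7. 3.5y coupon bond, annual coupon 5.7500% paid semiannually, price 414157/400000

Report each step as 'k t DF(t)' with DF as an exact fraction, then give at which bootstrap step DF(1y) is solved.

step 1 [0.5y] zero: DF = P = 4857/5000 ≈ 0.971400
step 2 [1y] zero: DF = P = 2401/2500 ≈ 0.960400
step 3 [1.5y] swap r/2=559/28759: DF=(1 − 559/28759·(0.971400+0.960400))/(1+559/28759) = 9441/10000 ≈ 0.944100
step 4 [2y] zero: DF = P = 574/625 ≈ 0.918400
step 5 [2.5y] bond c/2=1/200: DF=(36967/40000 − 1/200·(0.971400+0.960400+0.944100+0.918400))/(1+1/200) = 9007/10000 ≈ 0.900700
step 6 [3y] swap r/2=1073/55877: DF=(1 − 1073/55877·(0.971400+0.960400+0.944100+0.918400+0.900700))/(1+1073/55877) = 8927/10000 ≈ 0.892700
step 7 [3.5y] bond c/2=23/800: DF=(414157/400000 − 23/800·(0.971400+0.960400+0.944100+0.918400+0.900700+0.892700))/(1+23/800) = 8503/10000 ≈ 0.850300

1 1/2 4857/5000
2 1 2401/2500
3 3/2 9441/10000
4 2 574/625
5 5/2 9007/10000
6 3 8927/10000
7 7/2 8503/10000
DF(1y) is solved at step 2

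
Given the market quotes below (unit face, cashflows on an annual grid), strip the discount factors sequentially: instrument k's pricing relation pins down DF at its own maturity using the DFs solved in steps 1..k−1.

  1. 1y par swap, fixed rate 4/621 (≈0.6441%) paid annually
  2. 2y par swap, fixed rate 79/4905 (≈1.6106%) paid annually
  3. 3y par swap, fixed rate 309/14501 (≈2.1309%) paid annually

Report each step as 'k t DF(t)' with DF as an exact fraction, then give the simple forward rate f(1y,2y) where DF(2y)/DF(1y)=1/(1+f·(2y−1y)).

step 1 [1y] swap r/1=4/621: DF=(1 − 4/621·(0))/(1+4/621) = 621/625 ≈ 0.993600
step 2 [2y] swap r/1=79/4905: DF=(1 − 79/4905·(0.993600))/(1+79/4905) = 2421/2500 ≈ 0.968400
step 3 [3y] swap r/1=309/14501: DF=(1 − 309/14501·(0.993600+0.968400))/(1+309/14501) = 4691/5000 ≈ 0.938200

1 1 621/625
2 2 2421/2500
3 3 4691/5000
f(1y,2y) = ((621/625)/(2421/2500) − 1)/(1) = 7/269 ≈ 2.6022%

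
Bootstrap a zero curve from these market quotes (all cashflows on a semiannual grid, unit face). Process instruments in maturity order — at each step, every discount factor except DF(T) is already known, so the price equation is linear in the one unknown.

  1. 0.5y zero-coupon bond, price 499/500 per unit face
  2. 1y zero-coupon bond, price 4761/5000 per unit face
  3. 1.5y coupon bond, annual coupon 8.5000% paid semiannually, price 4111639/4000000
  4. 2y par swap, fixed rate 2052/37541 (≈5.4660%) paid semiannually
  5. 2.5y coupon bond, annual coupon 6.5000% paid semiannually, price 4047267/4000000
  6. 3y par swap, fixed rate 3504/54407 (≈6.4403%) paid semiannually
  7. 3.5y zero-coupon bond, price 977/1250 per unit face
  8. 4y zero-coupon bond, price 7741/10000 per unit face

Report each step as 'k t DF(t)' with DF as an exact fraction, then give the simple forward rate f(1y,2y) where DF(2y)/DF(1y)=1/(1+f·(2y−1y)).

step 1 [0.5y] zero: DF = P = 499/500 ≈ 0.998000
step 2 [1y] zero: DF = P = 4761/5000 ≈ 0.952200
step 3 [1.5y] bond c/2=17/400: DF=(4111639/4000000 − 17/400·(0.998000+0.952200))/(1+17/400) = 1813/2000 ≈ 0.906500
step 4 [2y] swap r/2=1026/37541: DF=(1 − 1026/37541·(0.998000+0.952200+0.906500))/(1+1026/37541) = 4487/5000 ≈ 0.897400
step 5 [2.5y] bond c/2=13/400: DF=(4047267/4000000 − 13/400·(0.998000+0.952200+0.906500+0.897400))/(1+13/400) = 4309/5000 ≈ 0.861800
step 6 [3y] swap r/2=1752/54407: DF=(1 − 1752/54407·(0.998000+0.952200+0.906500+0.897400+0.861800))/(1+1752/54407) = 1031/1250 ≈ 0.824800
step 7 [3.5y] zero: DF = P = 977/1250 ≈ 0.781600
step 8 [4y] zero: DF = P = 7741/10000 ≈ 0.774100

1 1/2 499/500
2 1 4761/5000
3 3/2 1813/2000
4 2 4487/5000
5 5/2 4309/5000
6 3 1031/1250
7 7/2 977/1250
8 4 7741/10000
f(1y,2y) = ((4761/5000)/(4487/5000) − 1)/(1) = 274/4487 ≈ 6.1065%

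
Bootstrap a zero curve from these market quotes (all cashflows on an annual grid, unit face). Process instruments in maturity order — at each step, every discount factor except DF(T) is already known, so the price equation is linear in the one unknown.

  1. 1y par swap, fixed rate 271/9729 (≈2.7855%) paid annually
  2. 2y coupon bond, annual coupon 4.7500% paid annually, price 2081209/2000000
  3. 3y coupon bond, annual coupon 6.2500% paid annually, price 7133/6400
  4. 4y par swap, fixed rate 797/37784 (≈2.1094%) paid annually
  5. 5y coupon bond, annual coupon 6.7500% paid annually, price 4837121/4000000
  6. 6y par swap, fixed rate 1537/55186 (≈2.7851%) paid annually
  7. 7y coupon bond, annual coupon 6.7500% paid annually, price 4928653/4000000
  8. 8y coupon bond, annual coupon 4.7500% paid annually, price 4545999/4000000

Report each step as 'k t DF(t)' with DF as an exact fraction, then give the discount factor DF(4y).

step 1 [1y] swap r/1=271/9729: DF=(1 − 271/9729·(0))/(1+271/9729) = 9729/10000 ≈ 0.972900
step 2 [2y] bond c/1=19/400: DF=(2081209/2000000 − 19/400·(0.972900))/(1+19/400) = 9493/10000 ≈ 0.949300
step 3 [3y] bond c/1=1/16: DF=(7133/6400 − 1/16·(0.972900+0.949300))/(1+1/16) = 9359/10000 ≈ 0.935900
step 4 [4y] swap r/1=797/37784: DF=(1 − 797/37784·(0.972900+0.949300+0.935900))/(1+797/37784) = 9203/10000 ≈ 0.920300
step 5 [5y] bond c/1=27/400: DF=(4837121/4000000 − 27/400·(0.972900+0.949300+0.935900+0.920300))/(1+27/400) = 8939/10000 ≈ 0.893900
step 6 [6y] swap r/1=1537/55186: DF=(1 − 1537/55186·(0.972900+0.949300+0.935900+0.920300+0.893900))/(1+1537/55186) = 8463/10000 ≈ 0.846300
step 7 [7y] bond c/1=27/400: DF=(4928653/4000000 − 27/400·(0.972900+0.949300+0.935900+0.920300+0.893900+0.846300))/(1+27/400) = 8053/10000 ≈ 0.805300
step 8 [8y] bond c/1=19/400: DF=(4545999/4000000 − 19/400·(0.972900+0.949300+0.935900+0.920300+0.893900+0.846300+0.805300))/(1+19/400) = 3991/5000 ≈ 0.798200

1 1 9729/10000
2 2 9493/10000
3 3 9359/10000
4 4 9203/10000
5 5 8939/10000
6 6 8463/10000
7 7 8053/10000
8 8 3991/5000
DF(4y) = 9203/10000 ≈ 0.920300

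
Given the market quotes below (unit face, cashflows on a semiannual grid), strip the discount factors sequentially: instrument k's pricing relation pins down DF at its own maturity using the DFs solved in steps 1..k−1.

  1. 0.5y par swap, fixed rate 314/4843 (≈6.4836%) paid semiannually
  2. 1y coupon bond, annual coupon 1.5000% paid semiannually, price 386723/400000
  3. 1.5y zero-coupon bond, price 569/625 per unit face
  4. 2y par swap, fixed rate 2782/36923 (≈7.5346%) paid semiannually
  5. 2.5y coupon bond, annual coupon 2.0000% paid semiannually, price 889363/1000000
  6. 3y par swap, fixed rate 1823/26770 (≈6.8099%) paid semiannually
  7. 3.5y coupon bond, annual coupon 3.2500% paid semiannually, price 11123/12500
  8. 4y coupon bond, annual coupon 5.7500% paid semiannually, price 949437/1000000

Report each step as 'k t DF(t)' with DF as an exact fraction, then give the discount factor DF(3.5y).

1 1/2 4843/5000
2 1 2381/2500
3 3/2 569/625
4 2 8609/10000
5 5/2 211/250
6 3 8177/10000
7 7/2 79/100
8 4 939/1250
DF(3.5y) = 79/100 ≈ 0.790000

step 1 [0.5y] swap r/2=157/4843: DF=(1 − 157/4843·(0))/(1+157/4843) = 4843/5000 ≈ 0.968600
step 2 [1y] bond c/2=3/400: DF=(386723/400000 − 3/400·(0.968600))/(1+3/400) = 2381/2500 ≈ 0.952400
step 3 [1.5y] zero: DF = P = 569/625 ≈ 0.910400
step 4 [2y] swap r/2=1391/36923: DF=(1 − 1391/36923·(0.968600+0.952400+0.910400))/(1+1391/36923) = 8609/10000 ≈ 0.860900
step 5 [2.5y] bond c/2=1/100: DF=(889363/1000000 − 1/100·(0.968600+0.952400+0.910400+0.860900))/(1+1/100) = 211/250 ≈ 0.844000
step 6 [3y] swap r/2=1823/53540: DF=(1 − 1823/53540·(0.968600+0.952400+0.910400+0.860900+0.844000))/(1+1823/53540) = 8177/10000 ≈ 0.817700
step 7 [3.5y] bond c/2=13/800: DF=(11123/12500 − 13/800·(0.968600+0.952400+0.910400+0.860900+0.844000+0.817700))/(1+13/800) = 79/100 ≈ 0.790000
step 8 [4y] bond c/2=23/800: DF=(949437/1000000 − 23/800·(0.968600+0.952400+0.910400+0.860900+0.844000+0.817700+0.790000))/(1+23/800) = 939/1250 ≈ 0.751200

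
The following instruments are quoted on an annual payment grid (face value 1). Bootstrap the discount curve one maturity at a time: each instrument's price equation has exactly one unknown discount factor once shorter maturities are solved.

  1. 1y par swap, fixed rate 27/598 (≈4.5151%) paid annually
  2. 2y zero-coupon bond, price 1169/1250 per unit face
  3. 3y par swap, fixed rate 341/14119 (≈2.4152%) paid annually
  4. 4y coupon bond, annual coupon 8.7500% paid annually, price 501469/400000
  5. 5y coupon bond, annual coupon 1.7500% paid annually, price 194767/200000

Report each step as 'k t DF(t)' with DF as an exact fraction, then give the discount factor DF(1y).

1 1 598/625
2 2 1169/1250
3 3 4659/5000
4 4 1157/1250
5 5 4463/5000
DF(1y) = 598/625 ≈ 0.956800

step 1 [1y] swap r/1=27/598: DF=(1 − 27/598·(0))/(1+27/598) = 598/625 ≈ 0.956800
step 2 [2y] zero: DF = P = 1169/1250 ≈ 0.935200
step 3 [3y] swap r/1=341/14119: DF=(1 − 341/14119·(0.956800+0.935200))/(1+341/14119) = 4659/5000 ≈ 0.931800
step 4 [4y] bond c/1=7/80: DF=(501469/400000 − 7/80·(0.956800+0.935200+0.931800))/(1+7/80) = 1157/1250 ≈ 0.925600
step 5 [5y] bond c/1=7/400: DF=(194767/200000 − 7/400·(0.956800+0.935200+0.931800+0.925600))/(1+7/400) = 4463/5000 ≈ 0.892600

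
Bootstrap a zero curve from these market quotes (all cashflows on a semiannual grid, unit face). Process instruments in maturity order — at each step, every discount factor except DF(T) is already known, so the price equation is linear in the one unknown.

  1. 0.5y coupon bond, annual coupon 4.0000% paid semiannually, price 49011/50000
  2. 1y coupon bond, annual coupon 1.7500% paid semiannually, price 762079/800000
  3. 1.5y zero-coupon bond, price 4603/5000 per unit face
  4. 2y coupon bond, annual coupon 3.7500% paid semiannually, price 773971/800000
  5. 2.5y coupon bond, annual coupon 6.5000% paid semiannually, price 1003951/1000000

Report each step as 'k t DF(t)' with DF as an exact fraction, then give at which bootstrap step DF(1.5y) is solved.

step 1 [0.5y] bond c/2=1/50: DF=(49011/50000 − 1/50·(0))/(1+1/50) = 961/1000 ≈ 0.961000
step 2 [1y] bond c/2=7/800: DF=(762079/800000 − 7/800·(0.961000))/(1+7/800) = 117/125 ≈ 0.936000
step 3 [1.5y] zero: DF = P = 4603/5000 ≈ 0.920600
step 4 [2y] bond c/2=3/160: DF=(773971/800000 − 3/160·(0.961000+0.936000+0.920600))/(1+3/160) = 4489/5000 ≈ 0.897800
step 5 [2.5y] bond c/2=13/400: DF=(1003951/1000000 − 13/400·(0.961000+0.936000+0.920600+0.897800))/(1+13/400) = 4277/5000 ≈ 0.855400

1 1/2 961/1000
2 1 117/125
3 3/2 4603/5000
4 2 4489/5000
5 5/2 4277/5000
DF(1.5y) is solved at step 3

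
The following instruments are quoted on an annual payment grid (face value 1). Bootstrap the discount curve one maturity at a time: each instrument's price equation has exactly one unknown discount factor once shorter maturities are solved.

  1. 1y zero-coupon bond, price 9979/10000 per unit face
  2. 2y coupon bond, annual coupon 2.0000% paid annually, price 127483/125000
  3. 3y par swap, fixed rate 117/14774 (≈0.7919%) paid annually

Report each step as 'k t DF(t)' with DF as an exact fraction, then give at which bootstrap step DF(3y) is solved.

1 1 9979/10000
2 2 9803/10000
3 3 4883/5000
DF(3y) is solved at step 3

step 1 [1y] zero: DF = P = 9979/10000 ≈ 0.997900
step 2 [2y] bond c/1=1/50: DF=(127483/125000 − 1/50·(0.997900))/(1+1/50) = 9803/10000 ≈ 0.980300
step 3 [3y] swap r/1=117/14774: DF=(1 − 117/14774·(0.997900+0.980300))/(1+117/14774) = 4883/5000 ≈ 0.976600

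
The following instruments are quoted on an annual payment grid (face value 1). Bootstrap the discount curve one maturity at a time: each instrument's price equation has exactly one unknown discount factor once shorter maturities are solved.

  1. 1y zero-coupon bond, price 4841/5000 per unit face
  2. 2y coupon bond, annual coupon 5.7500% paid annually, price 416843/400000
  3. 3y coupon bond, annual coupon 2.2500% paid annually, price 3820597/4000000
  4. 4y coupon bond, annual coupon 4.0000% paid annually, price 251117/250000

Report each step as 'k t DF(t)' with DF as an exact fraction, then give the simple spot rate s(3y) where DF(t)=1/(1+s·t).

step 1 [1y] zero: DF = P = 4841/5000 ≈ 0.968200
step 2 [2y] bond c/1=23/400: DF=(416843/400000 − 23/400·(0.968200))/(1+23/400) = 583/625 ≈ 0.932800
step 3 [3y] bond c/1=9/400: DF=(3820597/4000000 − 9/400·(0.968200+0.932800))/(1+9/400) = 8923/10000 ≈ 0.892300
step 4 [4y] bond c/1=1/25: DF=(251117/250000 − 1/25·(0.968200+0.932800+0.892300))/(1+1/25) = 1073/1250 ≈ 0.858400

1 1 4841/5000
2 2 583/625
3 3 8923/10000
4 4 1073/1250
s(3y) = (1/(8923/10000) − 1)/(3) = 359/8923 ≈ 4.0233%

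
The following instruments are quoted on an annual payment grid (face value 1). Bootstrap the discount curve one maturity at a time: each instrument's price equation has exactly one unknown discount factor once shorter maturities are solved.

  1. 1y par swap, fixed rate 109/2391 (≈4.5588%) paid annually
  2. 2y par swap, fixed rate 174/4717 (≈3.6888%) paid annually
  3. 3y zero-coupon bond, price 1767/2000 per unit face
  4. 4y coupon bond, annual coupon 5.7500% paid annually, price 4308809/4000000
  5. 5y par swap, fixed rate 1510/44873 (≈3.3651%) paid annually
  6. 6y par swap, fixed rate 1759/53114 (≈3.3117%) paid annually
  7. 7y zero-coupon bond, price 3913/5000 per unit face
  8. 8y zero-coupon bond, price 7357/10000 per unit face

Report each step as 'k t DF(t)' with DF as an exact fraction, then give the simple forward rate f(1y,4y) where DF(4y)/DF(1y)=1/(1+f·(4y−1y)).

step 1 [1y] swap r/1=109/2391: DF=(1 − 109/2391·(0))/(1+109/2391) = 2391/2500 ≈ 0.956400
step 2 [2y] swap r/1=174/4717: DF=(1 − 174/4717·(0.956400))/(1+174/4717) = 1163/1250 ≈ 0.930400
step 3 [3y] zero: DF = P = 1767/2000 ≈ 0.883500
step 4 [4y] bond c/1=23/400: DF=(4308809/4000000 − 23/400·(0.956400+0.930400+0.883500))/(1+23/400) = 217/250 ≈ 0.868000
step 5 [5y] swap r/1=1510/44873: DF=(1 − 1510/44873·(0.956400+0.930400+0.883500+0.868000))/(1+1510/44873) = 849/1000 ≈ 0.849000
step 6 [6y] swap r/1=1759/53114: DF=(1 − 1759/53114·(0.956400+0.930400+0.883500+0.868000+0.849000))/(1+1759/53114) = 8241/10000 ≈ 0.824100
step 7 [7y] zero: DF = P = 3913/5000 ≈ 0.782600
step 8 [8y] zero: DF = P = 7357/10000 ≈ 0.735700

1 1 2391/2500
2 2 1163/1250
3 3 1767/2000
4 4 217/250
5 5 849/1000
6 6 8241/10000
7 7 3913/5000
8 8 7357/10000
f(1y,4y) = ((2391/2500)/(217/250) − 1)/(3) = 221/6510 ≈ 3.3948%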